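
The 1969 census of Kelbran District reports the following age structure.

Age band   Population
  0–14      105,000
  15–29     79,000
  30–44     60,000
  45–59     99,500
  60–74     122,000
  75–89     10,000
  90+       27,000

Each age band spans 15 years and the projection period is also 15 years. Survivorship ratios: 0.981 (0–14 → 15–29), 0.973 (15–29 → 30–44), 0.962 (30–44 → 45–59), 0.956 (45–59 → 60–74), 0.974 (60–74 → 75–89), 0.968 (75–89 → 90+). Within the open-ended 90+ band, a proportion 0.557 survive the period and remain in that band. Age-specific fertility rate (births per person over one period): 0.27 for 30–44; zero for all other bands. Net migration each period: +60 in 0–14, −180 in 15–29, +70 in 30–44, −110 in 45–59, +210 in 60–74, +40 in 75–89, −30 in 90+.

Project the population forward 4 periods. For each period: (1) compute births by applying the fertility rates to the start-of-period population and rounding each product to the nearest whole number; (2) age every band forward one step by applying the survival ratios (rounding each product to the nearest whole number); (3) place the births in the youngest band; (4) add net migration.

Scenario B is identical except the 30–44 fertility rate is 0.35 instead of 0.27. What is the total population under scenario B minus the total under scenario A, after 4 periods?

20978

(Groups numbered youngest = 1 to oldest = 7.)
Period 1.
Births: 60000 * 0.27 = 16200
Group 2: 105000 * 0.981 = 103005
Group 3: 79000 * 0.973 = 76867
Group 4: 60000 * 0.962 = 57720
Group 5: 99500 * 0.956 = 95122
Group 6: 122000 * 0.974 = 118828
Group 7: 10000 * 0.968 + 27000 * 0.557 = 9680 + 15039 = 24719
Net migration: Group 1 + 60 → 16260; Group 2 − 180 → 102825; Group 3 + 70 → 76937; Group 4 − 110 → 57610; Group 5 + 210 → 95332; Group 6 + 40 → 118868; Group 7 − 30 → 24689
→ [16260, 102825, 76937, 57610, 95332, 118868, 24689]
Period 2.
Births: 76937 * 0.27 = 20773
Group 2: 16260 * 0.981 = 15951
Group 3: 102825 * 0.973 = 100049
Group 4: 76937 * 0.962 = 74013
Group 5: 57610 * 0.956 = 55075
Group 6: 95332 * 0.974 = 92853
Group 7: 118868 * 0.968 + 24689 * 0.557 = 115064 + 13752 = 128816
Net migration: Group 1 + 60 → 20833; Group 2 − 180 → 15771; Group 3 + 70 → 100119; Group 4 − 110 → 73903; Group 5 + 210 → 55285; Group 6 + 40 → 92893; Group 7 − 30 → 128786
→ [20833, 15771, 100119, 73903, 55285, 92893, 128786]
Period 3.
Births: 100119 * 0.27 = 27032
Group 2: 20833 * 0.981 = 20437
Group 3: 15771 * 0.973 = 15345
Group 4: 100119 * 0.962 = 96314
Group 5: 73903 * 0.956 = 70651
Group 6: 55285 * 0.974 = 53848
Group 7: 92893 * 0.968 + 128786 * 0.557 = 89920 + 71734 = 161654
Net migration: Group 1 + 60 → 27092; Group 2 − 180 → 20257; Group 3 + 70 → 15415; Group 4 − 110 → 96204; Group 5 + 210 → 70861; Group 6 + 40 → 53888; Group 7 − 30 → 161624
→ [27092, 20257, 15415, 96204, 70861, 53888, 161624]
Period 4.
Births: 15415 * 0.27 = 4162
Group 2: 27092 * 0.981 = 26577
Group 3: 20257 * 0.973 = 19710
Group 4: 15415 * 0.962 = 14829
Group 5: 96204 * 0.956 = 91971
Group 6: 70861 * 0.974 = 69019
Group 7: 53888 * 0.968 + 161624 * 0.557 = 52164 + 90025 = 142189
Net migration: Group 1 + 60 → 4222; Group 2 − 180 → 26397; Group 3 + 70 → 19780; Group 4 − 110 → 14719; Group 5 + 210 → 92181; Group 6 + 40 → 69059; Group 7 − 30 → 142159
→ [4222, 26397, 19780, 14719, 92181, 69059, 142159]
Scenario A total after 4 periods: 368517
Scenario B projection —
Period 1.
Births: 60000 * 0.35 = 21000
Group 2: 105000 * 0.981 = 103005
Group 3: 79000 * 0.973 = 76867
Group 4: 60000 * 0.962 = 57720
Group 5: 99500 * 0.956 = 95122
Group 6: 122000 * 0.974 = 118828
Group 7: 10000 * 0.968 + 27000 * 0.557 = 9680 + 15039 = 24719
Net migration: Group 1 + 60 → 21060; Group 2 − 180 → 102825; Group 3 + 70 → 76937; Group 4 − 110 → 57610; Group 5 + 210 → 95332; Group 6 + 40 → 118868; Group 7 − 30 → 24689
→ [21060, 102825, 76937, 57610, 95332, 118868, 24689]
Period 2.
Births: 76937 * 0.35 = 26928
Group 2: 21060 * 0.981 = 20660
Group 3: 102825 * 0.973 = 100049
Group 4: 76937 * 0.962 = 74013
Group 5: 57610 * 0.956 = 55075
Group 6: 95332 * 0.974 = 92853
Group 7: 118868 * 0.968 + 24689 * 0.557 = 115064 + 13752 = 128816
Net migration: Group 1 + 60 → 26988; Group 2 − 180 → 20480; Group 3 + 70 → 100119; Group 4 − 110 → 73903; Group 5 + 210 → 55285; Group 6 + 40 → 92893; Group 7 − 30 → 128786
→ [26988, 20480, 100119, 73903, 55285, 92893, 128786]
Period 3.
Births: 100119 * 0.35 = 35042
Group 2: 26988 * 0.981 = 26475
Group 3: 20480 * 0.973 = 19927
Group 4: 100119 * 0.962 = 96314
Group 5: 73903 * 0.956 = 70651
Group 6: 55285 * 0.974 = 53848
Group 7: 92893 * 0.968 + 128786 * 0.557 = 89920 + 71734 = 161654
Net migration: Group 1 + 60 → 35102; Group 2 − 180 → 26295; Group 3 + 70 → 19997; Group 4 − 110 → 96204; Group 5 + 210 → 70861; Group 6 + 40 → 53888; Group 7 − 30 → 161624
→ [35102, 26295, 19997, 96204, 70861, 53888, 161624]
Period 4.
Births: 19997 * 0.35 = 6999
Group 2: 35102 * 0.981 = 34435
Group 3: 26295 * 0.973 = 25585
Group 4: 19997 * 0.962 = 19237
Group 5: 96204 * 0.956 = 91971
Group 6: 70861 * 0.974 = 69019
Group 7: 53888 * 0.968 + 161624 * 0.557 = 52164 + 90025 = 142189
Net migration: Group 1 + 60 → 7059; Group 2 − 180 → 34255; Group 3 + 70 → 25655; Group 4 − 110 → 19127; Group 5 + 210 → 92181; Group 6 + 40 → 69059; Group 7 − 30 → 142159
→ [7059, 34255, 25655, 19127, 92181, 69059, 142159]
Scenario B total after 4 periods: 389495
Difference B − A = 389495 − 368517 = 20978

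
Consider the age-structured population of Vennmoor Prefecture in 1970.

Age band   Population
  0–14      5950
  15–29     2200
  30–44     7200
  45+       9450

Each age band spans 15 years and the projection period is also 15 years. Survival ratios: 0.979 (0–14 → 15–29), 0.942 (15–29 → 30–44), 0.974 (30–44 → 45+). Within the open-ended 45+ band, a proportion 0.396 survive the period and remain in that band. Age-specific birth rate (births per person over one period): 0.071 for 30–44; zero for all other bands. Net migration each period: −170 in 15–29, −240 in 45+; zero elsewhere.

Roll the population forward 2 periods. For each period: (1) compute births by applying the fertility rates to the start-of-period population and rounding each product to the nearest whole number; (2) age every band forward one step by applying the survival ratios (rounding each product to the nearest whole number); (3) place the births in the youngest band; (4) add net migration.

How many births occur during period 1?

511

Call the bands 1 to 4, youngest first.
After projecting period 1:
Births: 7200 × 0.071 = 511
Band 2: 5950 × 0.979 = 5825
Band 3: 2200 × 0.942 = 2072
Band 4: 7200 × 0.974 + 9450 × 0.396 = 7013 + 3742 = 10755
Net migration: Band 2 − 170 → 5655; Band 4 − 240 → 10515
→ [511, 5655, 2072, 10515]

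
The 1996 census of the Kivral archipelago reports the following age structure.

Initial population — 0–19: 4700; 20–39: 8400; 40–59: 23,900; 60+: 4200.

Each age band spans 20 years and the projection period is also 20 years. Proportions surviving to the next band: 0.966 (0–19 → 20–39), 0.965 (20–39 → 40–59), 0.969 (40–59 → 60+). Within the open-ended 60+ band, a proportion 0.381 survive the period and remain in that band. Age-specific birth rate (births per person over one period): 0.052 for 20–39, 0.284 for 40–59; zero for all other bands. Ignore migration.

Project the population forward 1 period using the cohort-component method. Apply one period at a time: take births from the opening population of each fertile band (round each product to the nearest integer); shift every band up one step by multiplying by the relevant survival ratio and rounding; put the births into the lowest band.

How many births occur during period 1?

— Period 1 —
Births: 8400 × 0.052 = 437 ; 23900 × 0.284 = 6788 ⇒ total 7225
20–39: 4700 × 0.966 = 4540
40–59: 8400 × 0.965 = 8106
60+: 23900 × 0.969 + 4200 × 0.381 = 23159 + 1600 = 24759
Giving 7225 / 4540 / 8106 / 24759.

7225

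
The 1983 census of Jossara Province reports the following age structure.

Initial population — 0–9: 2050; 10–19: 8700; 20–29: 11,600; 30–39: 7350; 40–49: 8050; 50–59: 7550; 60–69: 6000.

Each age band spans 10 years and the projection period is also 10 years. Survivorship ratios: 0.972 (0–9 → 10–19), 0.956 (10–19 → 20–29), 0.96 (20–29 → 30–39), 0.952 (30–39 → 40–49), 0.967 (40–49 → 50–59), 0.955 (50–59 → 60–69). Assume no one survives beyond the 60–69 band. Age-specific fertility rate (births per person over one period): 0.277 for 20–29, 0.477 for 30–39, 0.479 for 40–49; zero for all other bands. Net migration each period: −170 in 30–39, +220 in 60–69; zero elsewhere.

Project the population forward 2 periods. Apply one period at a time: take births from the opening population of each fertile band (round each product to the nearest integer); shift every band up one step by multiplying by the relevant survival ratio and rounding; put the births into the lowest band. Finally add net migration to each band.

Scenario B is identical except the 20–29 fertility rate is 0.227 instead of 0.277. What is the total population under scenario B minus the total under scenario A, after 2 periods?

Let group 1 be 0–9 through group 7 = 60–69.
— Period 1 —
Births: 11600 × 0.277 = 3213, 7350 × 0.477 = 3506, 8050 × 0.479 = 3856 ⇒ total 10575
Group 2: 2050 × 0.972 = 1993
Group 3: 8700 × 0.956 = 8317
Group 4: 11600 × 0.96 = 11136
Group 5: 7350 × 0.952 = 6997
Group 6: 8050 × 0.967 = 7784
Group 7: 7550 × 0.955 = 7210
Net migration: Group 4 − 170 → 10966; Group 7 + 220 → 7430
Population now: 0–9=10575, 10–19=1993, 20–29=8317, 30–39=10966, 40–49=6997, 50–59=7784, 60–69=7430
— Period 2 —
Births: 8317 × 0.277 = 2304, 10966 × 0.477 = 5231, 6997 × 0.479 = 3352 ⇒ total 10887
Group 2: 10575 × 0.972 = 10279
Group 3: 1993 × 0.956 = 1905
Group 4: 8317 × 0.96 = 7984
Group 5: 10966 × 0.952 = 10440
Group 6: 6997 × 0.967 = 6766
Group 7: 7784 × 0.955 = 7434
Net migration: Group 4 − 170 → 7814; Group 7 + 220 → 7654
Population now: 0–9=10887, 10–19=10279, 20–29=1905, 30–39=7814, 40–49=10440, 50–59=6766, 60–69=7654
Scenario A total after 2 periods: 55745
Scenario B projection —
— Period 1 —
Births: 11600 × 0.227 = 2633, 7350 × 0.477 = 3506, 8050 × 0.479 = 3856 ⇒ total 9995
Group 2: 2050 × 0.972 = 1993
Group 3: 8700 × 0.956 = 8317
Group 4: 11600 × 0.96 = 11136
Group 5: 7350 × 0.952 = 6997
Group 6: 8050 × 0.967 = 7784
Group 7: 7550 × 0.955 = 7210
Net migration: Group 4 − 170 → 10966; Group 7 + 220 → 7430
Population now: 0–9=9995, 10–19=1993, 20–29=8317, 30–39=10966, 40–49=6997, 50–59=7784, 60–69=7430
— Period 2 —
Births: 8317 × 0.227 = 1888, 10966 × 0.477 = 5231, 6997 × 0.479 = 3352 ⇒ total 10471
Group 2: 9995 × 0.972 = 9715
Group 3: 1993 × 0.956 = 1905
Group 4: 8317 × 0.96 = 7984
Group 5: 10966 × 0.952 = 10440
Group 6: 6997 × 0.967 = 6766
Group 7: 7784 × 0.955 = 7434
Net migration: Group 4 − 170 → 7814; Group 7 + 220 → 7654
Population now: 0–9=10471, 10–19=9715, 20–29=1905, 30–39=7814, 40–49=10440, 50–59=6766, 60–69=7654
Scenario B total after 2 periods: 54765
Difference B − A = 54765 − 55745 = -980

-980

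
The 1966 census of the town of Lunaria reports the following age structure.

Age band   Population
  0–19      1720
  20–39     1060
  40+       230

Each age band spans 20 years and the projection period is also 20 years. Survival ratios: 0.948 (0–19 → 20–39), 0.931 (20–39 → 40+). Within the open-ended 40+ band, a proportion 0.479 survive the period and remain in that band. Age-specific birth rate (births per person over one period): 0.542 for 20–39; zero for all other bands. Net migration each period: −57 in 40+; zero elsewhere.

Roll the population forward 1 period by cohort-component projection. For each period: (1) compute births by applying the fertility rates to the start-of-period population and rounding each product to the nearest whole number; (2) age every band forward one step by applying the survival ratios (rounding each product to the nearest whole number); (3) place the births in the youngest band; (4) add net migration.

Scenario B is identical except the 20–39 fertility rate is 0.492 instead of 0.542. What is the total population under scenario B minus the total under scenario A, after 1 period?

-53

Period 1.
Births: 1060 × 0.542 = 575
20–39: 1720 × 0.948 = 1631
40+: 1060 × 0.931 + 230 × 0.479 = 987 + 110 = 1097
Net migration: 40+ − 57 → 1040
Giving 575 / 1631 / 1040.
Scenario A total after 1 period: 3246
Scenario B projection —
Period 1.
Births: 1060 × 0.492 = 522
20–39: 1720 × 0.948 = 1631
40+: 1060 × 0.931 + 230 × 0.479 = 987 + 110 = 1097
Net migration: 40+ − 57 → 1040
Giving 522 / 1631 / 1040.
Scenario B total after 1 period: 3193
Difference B − A = 3193 − 3246 = -53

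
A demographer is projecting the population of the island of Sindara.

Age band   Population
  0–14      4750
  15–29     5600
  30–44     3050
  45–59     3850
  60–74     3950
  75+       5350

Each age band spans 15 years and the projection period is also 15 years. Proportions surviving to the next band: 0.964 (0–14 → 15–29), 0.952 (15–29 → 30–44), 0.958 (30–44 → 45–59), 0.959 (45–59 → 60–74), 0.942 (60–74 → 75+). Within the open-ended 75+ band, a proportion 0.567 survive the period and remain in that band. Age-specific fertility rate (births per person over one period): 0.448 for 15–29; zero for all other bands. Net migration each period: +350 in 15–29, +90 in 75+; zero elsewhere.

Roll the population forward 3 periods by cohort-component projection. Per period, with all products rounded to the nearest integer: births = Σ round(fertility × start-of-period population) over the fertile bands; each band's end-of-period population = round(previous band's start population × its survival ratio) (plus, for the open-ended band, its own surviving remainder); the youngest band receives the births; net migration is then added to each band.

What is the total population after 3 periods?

Period 1.
Births: 5600 × 0.448 = 2509
15–29: 4750 × 0.964 = 4579
30–44: 5600 × 0.952 = 5331
45–59: 3050 × 0.958 = 2922
60–74: 3850 × 0.959 = 3692
75+: 3950 × 0.942 + 5350 × 0.567 = 3721 + 3033 = 6754
Net migration: 15–29 + 350 → 4929; 75+ + 90 → 6844
→ [2509, 4929, 5331, 2922, 3692, 6844]
Period 2.
Births: 4929 × 0.448 = 2208
15–29: 2509 × 0.964 = 2419
30–44: 4929 × 0.952 = 4692
45–59: 5331 × 0.958 = 5107
60–74: 2922 × 0.959 = 2802
75+: 3692 × 0.942 + 6844 × 0.567 = 3478 + 3881 = 7359
Net migration: 15–29 + 350 → 2769; 75+ + 90 → 7449
→ [2208, 2769, 4692, 5107, 2802, 7449]
Period 3.
Births: 2769 × 0.448 = 1241
15–29: 2208 × 0.964 = 2129
30–44: 2769 × 0.952 = 2636
45–59: 4692 × 0.958 = 4495
60–74: 5107 × 0.959 = 4898
75+: 2802 × 0.942 + 7449 × 0.567 = 2639 + 4224 = 6863
Net migration: 15–29 + 350 → 2479; 75+ + 90 → 6953
→ [1241, 2479, 2636, 4495, 4898, 6953]
Total after period 3: 1241 + 2479 + 2636 + 4495 + 4898 + 6953 = 22702

22702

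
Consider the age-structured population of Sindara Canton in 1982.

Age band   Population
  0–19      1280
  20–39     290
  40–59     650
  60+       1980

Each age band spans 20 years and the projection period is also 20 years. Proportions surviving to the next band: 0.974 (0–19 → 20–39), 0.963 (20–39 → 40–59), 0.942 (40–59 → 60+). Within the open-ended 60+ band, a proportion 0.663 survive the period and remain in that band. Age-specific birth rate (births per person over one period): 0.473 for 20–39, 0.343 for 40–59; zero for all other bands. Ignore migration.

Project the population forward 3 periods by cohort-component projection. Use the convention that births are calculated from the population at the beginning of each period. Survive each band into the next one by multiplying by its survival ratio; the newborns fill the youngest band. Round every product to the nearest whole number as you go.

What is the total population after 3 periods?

Numbering the bands 1..4 from youngest to oldest:
After projecting period 1:
Births: 290 × 0.473 = 137 ; 650 × 0.343 = 223 ⇒ total 360
Band 2: 1280 × 0.974 = 1247
Band 3: 290 × 0.963 = 279
Band 4: 650 × 0.942 + 1980 × 0.663 = 612 + 1313 = 1925
Giving 360 / 1247 / 279 / 1925.
After projecting period 2:
Births: 1247 × 0.473 = 590 ; 279 × 0.343 = 96 ⇒ total 686
Band 2: 360 × 0.974 = 351
Band 3: 1247 × 0.963 = 1201
Band 4: 279 × 0.942 + 1925 × 0.663 = 263 + 1276 = 1539
Giving 686 / 351 / 1201 / 1539.
After projecting period 3:
Births: 351 × 0.473 = 166 ; 1201 × 0.343 = 412 ⇒ total 578
Band 2: 686 × 0.974 = 668
Band 3: 351 × 0.963 = 338
Band 4: 1201 × 0.942 + 1539 × 0.663 = 1131 + 1020 = 2151
Giving 578 / 668 / 338 / 2151.
Total after period 3: 578 + 668 + 338 + 2151 = 3735

3735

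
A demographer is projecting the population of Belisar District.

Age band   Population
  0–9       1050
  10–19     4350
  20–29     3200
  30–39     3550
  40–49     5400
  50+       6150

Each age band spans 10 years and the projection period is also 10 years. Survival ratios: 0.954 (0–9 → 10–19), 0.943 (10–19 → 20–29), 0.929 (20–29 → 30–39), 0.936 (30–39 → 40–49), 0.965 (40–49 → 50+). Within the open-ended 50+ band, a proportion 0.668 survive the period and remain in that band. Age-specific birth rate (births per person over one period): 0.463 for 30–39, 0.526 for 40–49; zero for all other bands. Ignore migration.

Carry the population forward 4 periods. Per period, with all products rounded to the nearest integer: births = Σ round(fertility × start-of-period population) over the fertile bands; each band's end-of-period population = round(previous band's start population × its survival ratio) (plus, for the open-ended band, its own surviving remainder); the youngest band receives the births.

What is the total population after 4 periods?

22188

Period 1.
Births: 3550 × 0.463 = 1644  |  5400 × 0.526 = 2840 → total 4484
10–19: 1050 × 0.954 = 1002
20–29: 4350 × 0.943 = 4102
30–39: 3200 × 0.929 = 2973
40–49: 3550 × 0.936 = 3323
50+: 5400 × 0.965 + 6150 × 0.668 = 5211 + 4108 = 9319
Giving 4484 / 1002 / 4102 / 2973 / 3323 / 9319.
Period 2.
Births: 2973 × 0.463 = 1376  |  3323 × 0.526 = 1748 → total 3124
10–19: 4484 × 0.954 = 4278
20–29: 1002 × 0.943 = 945
30–39: 4102 × 0.929 = 3811
40–49: 2973 × 0.936 = 2783
50+: 3323 × 0.965 + 9319 × 0.668 = 3207 + 6225 = 9432
Giving 3124 / 4278 / 945 / 3811 / 2783 / 9432.
Period 3.
Births: 3811 × 0.463 = 1764  |  2783 × 0.526 = 1464 → total 3228
10–19: 3124 × 0.954 = 2980
20–29: 4278 × 0.943 = 4034
30–39: 945 × 0.929 = 878
40–49: 3811 × 0.936 = 3567
50+: 2783 × 0.965 + 9432 × 0.668 = 2686 + 6301 = 8987
Giving 3228 / 2980 / 4034 / 878 / 3567 / 8987.
Period 4.
Births: 878 × 0.463 = 407  |  3567 × 0.526 = 1876 → total 2283
10–19: 3228 × 0.954 = 3080
20–29: 2980 × 0.943 = 2810
30–39: 4034 × 0.929 = 3748
40–49: 878 × 0.936 = 822
50+: 3567 × 0.965 + 8987 × 0.668 = 3442 + 6003 = 9445
Giving 2283 / 3080 / 2810 / 3748 / 822 / 9445.
Total after period 4: 2283 + 3080 + 2810 + 3748 + 822 + 9445 = 22188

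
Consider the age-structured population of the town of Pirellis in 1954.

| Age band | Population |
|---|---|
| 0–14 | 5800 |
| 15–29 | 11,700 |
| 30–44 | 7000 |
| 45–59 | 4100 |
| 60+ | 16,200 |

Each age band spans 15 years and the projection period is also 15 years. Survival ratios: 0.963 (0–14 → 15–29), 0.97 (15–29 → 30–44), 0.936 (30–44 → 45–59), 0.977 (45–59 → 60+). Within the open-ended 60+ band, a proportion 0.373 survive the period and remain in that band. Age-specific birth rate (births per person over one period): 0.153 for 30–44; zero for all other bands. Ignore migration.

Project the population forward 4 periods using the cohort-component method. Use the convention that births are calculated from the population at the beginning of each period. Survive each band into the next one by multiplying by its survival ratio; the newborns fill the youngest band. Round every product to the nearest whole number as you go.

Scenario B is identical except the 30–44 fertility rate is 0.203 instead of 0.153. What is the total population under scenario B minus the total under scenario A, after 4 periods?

Period 1.
Births: 7000 × 0.153 = 1071
15–29: 5800 × 0.963 = 5585
30–44: 11700 × 0.97 = 11349
45–59: 7000 × 0.936 = 6552
60+: 4100 × 0.977 + 16200 × 0.373 = 4006 + 6043 = 10049
Giving 1071 / 5585 / 11349 / 6552 / 10049.
Period 2.
Births: 11349 × 0.153 = 1736
15–29: 1071 × 0.963 = 1031
30–44: 5585 × 0.97 = 5417
45–59: 11349 × 0.936 = 10623
60+: 6552 × 0.977 + 10049 × 0.373 = 6401 + 3748 = 10149
Giving 1736 / 1031 / 5417 / 10623 / 10149.
Period 3.
Births: 5417 × 0.153 = 829
15–29: 1736 × 0.963 = 1672
30–44: 1031 × 0.97 = 1000
45–59: 5417 × 0.936 = 5070
60+: 10623 × 0.977 + 10149 × 0.373 = 10379 + 3786 = 14165
Giving 829 / 1672 / 1000 / 5070 / 14165.
Period 4.
Births: 1000 × 0.153 = 153
15–29: 829 × 0.963 = 798
30–44: 1672 × 0.97 = 1622
45–59: 1000 × 0.936 = 936
60+: 5070 × 0.977 + 14165 × 0.373 = 4953 + 5284 = 10237
Giving 153 / 798 / 1622 / 936 / 10237.
Scenario A total after 4 periods: 13746
Scenario B projection —
Period 1.
Births: 7000 × 0.203 = 1421
15–29: 5800 × 0.963 = 5585
30–44: 11700 × 0.97 = 11349
45–59: 7000 × 0.936 = 6552
60+: 4100 × 0.977 + 16200 × 0.373 = 4006 + 6043 = 10049
Giving 1421 / 5585 / 11349 / 6552 / 10049.
Period 2.
Births: 11349 × 0.203 = 2304
15–29: 1421 × 0.963 = 1368
30–44: 5585 × 0.97 = 5417
45–59: 11349 × 0.936 = 10623
60+: 6552 × 0.977 + 10049 × 0.373 = 6401 + 3748 = 10149
Giving 2304 / 1368 / 5417 / 10623 / 10149.
Period 3.
Births: 5417 × 0.203 = 1100
15–29: 2304 × 0.963 = 2219
30–44: 1368 × 0.97 = 1327
45–59: 5417 × 0.936 = 5070
60+: 10623 × 0.977 + 10149 × 0.373 = 10379 + 3786 = 14165
Giving 1100 / 2219 / 1327 / 5070 / 14165.
Period 4.
Births: 1327 × 0.203 = 269
15–29: 1100 × 0.963 = 1059
30–44: 2219 × 0.97 = 2152
45–59: 1327 × 0.936 = 1242
60+: 5070 × 0.977 + 14165 × 0.373 = 4953 + 5284 = 10237
Giving 269 / 1059 / 2152 / 1242 / 10237.
Scenario B total after 4 periods: 14959
Difference B − A = 14959 − 13746 = 1213

1213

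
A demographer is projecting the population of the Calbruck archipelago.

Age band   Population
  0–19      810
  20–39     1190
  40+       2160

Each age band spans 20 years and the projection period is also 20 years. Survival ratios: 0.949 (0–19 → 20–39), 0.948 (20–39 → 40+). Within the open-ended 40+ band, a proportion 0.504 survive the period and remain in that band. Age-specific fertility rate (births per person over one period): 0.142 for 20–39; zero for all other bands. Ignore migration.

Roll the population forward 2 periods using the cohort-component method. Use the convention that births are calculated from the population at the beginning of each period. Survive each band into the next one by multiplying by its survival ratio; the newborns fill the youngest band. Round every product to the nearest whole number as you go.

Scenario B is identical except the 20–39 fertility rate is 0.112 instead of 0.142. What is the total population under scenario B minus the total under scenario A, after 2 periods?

Numbering the groups 1..3 from youngest to oldest:
Period 1.
Births: 1190 × 0.142 = 169
Group 2: 810 × 0.949 = 769
Group 3: 1190 × 0.948 + 2160 × 0.504 = 1128 + 1089 = 2217
End of period: [169, 769, 2217]
Period 2.
Births: 769 × 0.142 = 109
Group 2: 169 × 0.949 = 160
Group 3: 769 × 0.948 + 2217 × 0.504 = 729 + 1117 = 1846
End of period: [109, 160, 1846]
Scenario A total after 2 periods: 2115
Scenario B projection —
Period 1.
Births: 1190 × 0.112 = 133
Group 2: 810 × 0.949 = 769
Group 3: 1190 × 0.948 + 2160 × 0.504 = 1128 + 1089 = 2217
End of period: [133, 769, 2217]
Period 2.
Births: 769 × 0.112 = 86
Group 2: 133 × 0.949 = 126
Group 3: 769 × 0.948 + 2217 × 0.504 = 729 + 1117 = 1846
End of period: [86, 126, 1846]
Scenario B total after 2 periods: 2058
Difference B − A = 2058 − 2115 = -57

-57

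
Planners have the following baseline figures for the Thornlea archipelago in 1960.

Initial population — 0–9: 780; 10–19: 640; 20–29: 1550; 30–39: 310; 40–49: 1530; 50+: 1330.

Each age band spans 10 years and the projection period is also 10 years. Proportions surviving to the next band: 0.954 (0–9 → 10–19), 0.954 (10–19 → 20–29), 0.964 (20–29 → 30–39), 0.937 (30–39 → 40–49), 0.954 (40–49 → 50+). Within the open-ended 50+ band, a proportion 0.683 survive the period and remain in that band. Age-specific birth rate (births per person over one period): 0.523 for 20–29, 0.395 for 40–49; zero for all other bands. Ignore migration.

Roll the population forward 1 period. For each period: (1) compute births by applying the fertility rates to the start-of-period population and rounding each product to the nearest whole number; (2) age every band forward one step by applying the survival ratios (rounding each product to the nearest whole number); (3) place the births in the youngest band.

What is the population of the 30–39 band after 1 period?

[period 1]
Births: 1550 × 0.523 = 811 ; 1530 × 0.395 = 604 → 1415
10–19: 780 × 0.954 = 744
20–29: 640 × 0.954 = 611
30–39: 1550 × 0.964 = 1494
40–49: 310 × 0.937 = 290
50+: 1530 × 0.954 + 1330 × 0.683 = 1460 + 908 = 2368
→ [1415, 744, 611, 1494, 290, 2368]

1494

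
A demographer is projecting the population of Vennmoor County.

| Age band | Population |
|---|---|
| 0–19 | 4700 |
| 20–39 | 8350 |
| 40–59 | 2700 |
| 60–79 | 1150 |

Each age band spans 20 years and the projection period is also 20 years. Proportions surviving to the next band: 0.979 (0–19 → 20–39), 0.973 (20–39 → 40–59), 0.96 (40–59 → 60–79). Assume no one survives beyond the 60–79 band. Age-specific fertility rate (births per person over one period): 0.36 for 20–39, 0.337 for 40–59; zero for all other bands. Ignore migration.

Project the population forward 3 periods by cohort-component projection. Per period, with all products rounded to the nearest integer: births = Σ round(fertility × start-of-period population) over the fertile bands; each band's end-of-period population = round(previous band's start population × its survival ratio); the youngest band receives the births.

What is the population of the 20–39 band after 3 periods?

[period 1]
Births: 8350 × 0.36 = 3006  |  2700 × 0.337 = 910 → total 3916
20–39: 4700 × 0.979 = 4601
40–59: 8350 × 0.973 = 8125
60–79: 2700 × 0.96 = 2592
Population now: 0–19=3916, 20–39=4601, 40–59=8125, 60–79=2592
[period 2]
Births: 4601 × 0.36 = 1656  |  8125 × 0.337 = 2738 → total 4394
20–39: 3916 × 0.979 = 3834
40–59: 4601 × 0.973 = 4477
60–79: 8125 × 0.96 = 7800
Population now: 0–19=4394, 20–39=3834, 40–59=4477, 60–79=7800
[period 3]
Births: 3834 × 0.36 = 1380  |  4477 × 0.337 = 1509 → total 2889
20–39: 4394 × 0.979 = 4302
40–59: 3834 × 0.973 = 3730
60–79: 4477 × 0.96 = 4298
Population now: 0–19=2889, 20–39=4302, 40–59=3730, 60–79=4298

4302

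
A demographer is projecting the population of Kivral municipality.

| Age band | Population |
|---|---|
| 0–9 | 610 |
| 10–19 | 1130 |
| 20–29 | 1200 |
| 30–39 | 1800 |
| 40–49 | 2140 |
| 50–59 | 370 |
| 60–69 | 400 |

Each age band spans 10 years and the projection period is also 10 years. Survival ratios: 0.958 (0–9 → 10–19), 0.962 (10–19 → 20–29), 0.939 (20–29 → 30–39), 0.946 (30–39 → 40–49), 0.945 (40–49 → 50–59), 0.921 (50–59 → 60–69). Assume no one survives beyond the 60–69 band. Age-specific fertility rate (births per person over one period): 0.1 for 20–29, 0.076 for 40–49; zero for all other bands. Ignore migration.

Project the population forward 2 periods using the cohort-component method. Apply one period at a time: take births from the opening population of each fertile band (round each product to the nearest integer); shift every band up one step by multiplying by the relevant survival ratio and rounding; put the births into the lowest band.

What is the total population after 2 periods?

6629

Numbering the groups 1..7 from youngest to oldest:
Period 1.
Births: 1200 × 0.1 = 120, 2140 × 0.076 = 163 — total 283
Group 2: 610 × 0.958 = 584
Group 3: 1130 × 0.962 = 1087
Group 4: 1200 × 0.939 = 1127
Group 5: 1800 × 0.946 = 1703
Group 6: 2140 × 0.945 = 2022
Group 7: 370 × 0.921 = 341
→ [283, 584, 1087, 1127, 1703, 2022, 341]
Period 2.
Births: 1087 × 0.1 = 109, 1703 × 0.076 = 129 — total 238
Group 2: 283 × 0.958 = 271
Group 3: 584 × 0.962 = 562
Group 4: 1087 × 0.939 = 1021
Group 5: 1127 × 0.946 = 1066
Group 6: 1703 × 0.945 = 1609
Group 7: 2022 × 0.921 = 1862
→ [238, 271, 562, 1021, 1066, 1609, 1862]
Total after period 2: 238 + 271 + 562 + 1021 + 1066 + 1609 + 1862 = 6629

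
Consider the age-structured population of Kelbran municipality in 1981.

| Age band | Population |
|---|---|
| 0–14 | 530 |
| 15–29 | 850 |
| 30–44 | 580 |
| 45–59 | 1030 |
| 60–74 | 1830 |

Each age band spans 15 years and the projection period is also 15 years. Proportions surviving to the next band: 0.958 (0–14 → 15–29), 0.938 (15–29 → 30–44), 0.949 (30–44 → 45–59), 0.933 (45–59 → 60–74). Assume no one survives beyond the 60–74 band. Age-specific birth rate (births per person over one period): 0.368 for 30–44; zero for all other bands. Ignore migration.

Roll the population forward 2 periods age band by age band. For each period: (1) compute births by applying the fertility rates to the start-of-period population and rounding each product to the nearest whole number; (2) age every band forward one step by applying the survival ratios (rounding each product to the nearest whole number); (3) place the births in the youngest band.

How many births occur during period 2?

(Groups numbered youngest = 1 to oldest = 5.)
Period 1:
Births: 580 × 0.368 = 213
Group 2: 530 × 0.958 = 508
Group 3: 850 × 0.938 = 797
Group 4: 580 × 0.949 = 550
Group 5: 1030 × 0.933 = 961
Giving 213 / 508 / 797 / 550 / 961.
Period 2:
Births: 797 × 0.368 = 293
Group 2: 213 × 0.958 = 204
Group 3: 508 × 0.938 = 477
Group 4: 797 × 0.949 = 756
Group 5: 550 × 0.933 = 513
Giving 293 / 204 / 477 / 756 / 513.

293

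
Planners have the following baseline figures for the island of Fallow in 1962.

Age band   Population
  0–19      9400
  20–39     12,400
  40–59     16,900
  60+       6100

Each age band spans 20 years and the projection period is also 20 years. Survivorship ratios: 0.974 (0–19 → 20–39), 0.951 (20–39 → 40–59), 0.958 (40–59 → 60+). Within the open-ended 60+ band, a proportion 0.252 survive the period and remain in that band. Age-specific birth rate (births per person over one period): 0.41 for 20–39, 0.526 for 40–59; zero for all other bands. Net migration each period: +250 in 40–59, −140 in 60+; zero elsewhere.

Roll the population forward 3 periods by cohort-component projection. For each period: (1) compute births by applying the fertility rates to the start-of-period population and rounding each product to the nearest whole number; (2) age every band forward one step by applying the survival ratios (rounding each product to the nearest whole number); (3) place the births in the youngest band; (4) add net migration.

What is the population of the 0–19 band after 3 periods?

[period 1]
Births: 12400 × 0.41 = 5084  |  16900 × 0.526 = 8889 → 13973
20–39: 9400 × 0.974 = 9156
40–59: 12400 × 0.951 = 11792
60+: 16900 × 0.958 + 6100 × 0.252 = 16190 + 1537 = 17727
Net migration: 40–59 + 250 → 12042; 60+ − 140 → 17587
Giving 13973 / 9156 / 12042 / 17587.
[period 2]
Births: 9156 × 0.41 = 3754  |  12042 × 0.526 = 6334 → 10088
20–39: 13973 × 0.974 = 13610
40–59: 9156 × 0.951 = 8707
60+: 12042 × 0.958 + 17587 × 0.252 = 11536 + 4432 = 15968
Net migration: 40–59 + 250 → 8957; 60+ − 140 → 15828
Giving 10088 / 13610 / 8957 / 15828.
[period 3]
Births: 13610 × 0.41 = 5580  |  8957 × 0.526 = 4711 → 10291
20–39: 10088 × 0.974 = 9826
40–59: 13610 × 0.951 = 12943
60+: 8957 × 0.958 + 15828 × 0.252 = 8581 + 3989 = 12570
Net migration: 40–59 + 250 → 13193; 60+ − 140 → 12430
Giving 10291 / 9826 / 13193 / 12430.

10291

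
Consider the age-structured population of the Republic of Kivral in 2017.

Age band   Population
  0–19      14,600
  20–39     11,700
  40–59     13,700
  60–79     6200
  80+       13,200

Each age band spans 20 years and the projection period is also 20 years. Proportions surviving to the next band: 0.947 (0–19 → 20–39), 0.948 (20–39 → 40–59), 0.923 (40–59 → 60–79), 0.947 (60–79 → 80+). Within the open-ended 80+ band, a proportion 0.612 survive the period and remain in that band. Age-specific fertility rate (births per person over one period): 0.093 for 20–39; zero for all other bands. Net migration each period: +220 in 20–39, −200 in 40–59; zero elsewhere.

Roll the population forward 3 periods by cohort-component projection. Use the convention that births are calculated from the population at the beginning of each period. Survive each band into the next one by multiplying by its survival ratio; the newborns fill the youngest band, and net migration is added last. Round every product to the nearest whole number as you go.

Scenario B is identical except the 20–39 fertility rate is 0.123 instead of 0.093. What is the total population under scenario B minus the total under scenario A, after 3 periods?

Call the groups 1 to 5, youngest first.
Period 1.
Births: 11700 × 0.093 = 1088
Group 2: 14600 × 0.947 = 13826
Group 3: 11700 × 0.948 = 11092
Group 4: 13700 × 0.923 = 12645
Group 5: 6200 × 0.947 + 13200 × 0.612 = 5871 + 8078 = 13949
Net migration: Group 2 + 220 → 14046; Group 3 − 200 → 10892
End of period: [1088, 14046, 10892, 12645, 13949]
Period 2.
Births: 14046 × 0.093 = 1306
Group 2: 1088 × 0.947 = 1030
Group 3: 14046 × 0.948 = 13316
Group 4: 10892 × 0.923 = 10053
Group 5: 12645 × 0.947 + 13949 × 0.612 = 11975 + 8537 = 20512
Net migration: Group 2 + 220 → 1250; Group 3 − 200 → 13116
End of period: [1306, 1250, 13116, 10053, 20512]
Period 3.
Births: 1250 × 0.093 = 116
Group 2: 1306 × 0.947 = 1237
Group 3: 1250 × 0.948 = 1185
Group 4: 13116 × 0.923 = 12106
Group 5: 10053 × 0.947 + 20512 × 0.612 = 9520 + 12553 = 22073
Net migration: Group 2 + 220 → 1457; Group 3 − 200 → 985
End of period: [116, 1457, 985, 12106, 22073]
Scenario A total after 3 periods: 36737
Scenario B projection —
Period 1.
Births: 11700 × 0.123 = 1439
Group 2: 14600 × 0.947 = 13826
Group 3: 11700 × 0.948 = 11092
Group 4: 13700 × 0.923 = 12645
Group 5: 6200 × 0.947 + 13200 × 0.612 = 5871 + 8078 = 13949
Net migration: Group 2 + 220 → 14046; Group 3 − 200 → 10892
End of period: [1439, 14046, 10892, 12645, 13949]
Period 2.
Births: 14046 × 0.123 = 1728
Group 2: 1439 × 0.947 = 1363
Group 3: 14046 × 0.948 = 13316
Group 4: 10892 × 0.923 = 10053
Group 5: 12645 × 0.947 + 13949 × 0.612 = 11975 + 8537 = 20512
Net migration: Group 2 + 220 → 1583; Group 3 − 200 → 13116
End of period: [1728, 1583, 13116, 10053, 20512]
Period 3.
Births: 1583 × 0.123 = 195
Group 2: 1728 × 0.947 = 1636
Group 3: 1583 × 0.948 = 1501
Group 4: 13116 × 0.923 = 12106
Group 5: 10053 × 0.947 + 20512 × 0.612 = 9520 + 12553 = 22073
Net migration: Group 2 + 220 → 1856; Group 3 − 200 → 1301
End of period: [195, 1856, 1301, 12106, 22073]
Scenario B total after 3 periods: 37531
Difference B − A = 37531 − 36737 = 794

794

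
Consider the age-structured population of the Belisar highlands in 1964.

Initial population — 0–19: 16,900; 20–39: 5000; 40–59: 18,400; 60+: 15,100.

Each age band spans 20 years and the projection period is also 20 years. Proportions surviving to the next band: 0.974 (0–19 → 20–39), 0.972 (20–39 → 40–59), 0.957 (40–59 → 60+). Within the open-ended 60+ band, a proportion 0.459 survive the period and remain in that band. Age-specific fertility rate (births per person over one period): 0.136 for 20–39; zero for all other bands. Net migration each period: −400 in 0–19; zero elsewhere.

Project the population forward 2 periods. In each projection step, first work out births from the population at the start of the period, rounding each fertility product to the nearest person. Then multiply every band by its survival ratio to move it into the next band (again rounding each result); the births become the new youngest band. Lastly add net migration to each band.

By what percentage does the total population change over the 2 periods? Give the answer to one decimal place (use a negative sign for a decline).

-38.6

(Bands numbered youngest = 1 to oldest = 4.)
Period 1.
Births: 5000 × 0.136 = 680
Band 2: 16900 × 0.974 = 16461
Band 3: 5000 × 0.972 = 4860
Band 4: 18400 × 0.957 + 15100 × 0.459 = 17609 + 6931 = 24540
Net migration: Band 1 − 400 → 280
End of period: [280, 16461, 4860, 24540]
Period 2.
Births: 16461 × 0.136 = 2239
Band 2: 280 × 0.974 = 273
Band 3: 16461 × 0.972 = 16000
Band 4: 4860 × 0.957 + 24540 × 0.459 = 4651 + 11264 = 15915
Net migration: Band 1 − 400 → 1839
End of period: [1839, 273, 16000, 15915]
Total: 55400 → 34027; change = -21373; percentage change = -38.6%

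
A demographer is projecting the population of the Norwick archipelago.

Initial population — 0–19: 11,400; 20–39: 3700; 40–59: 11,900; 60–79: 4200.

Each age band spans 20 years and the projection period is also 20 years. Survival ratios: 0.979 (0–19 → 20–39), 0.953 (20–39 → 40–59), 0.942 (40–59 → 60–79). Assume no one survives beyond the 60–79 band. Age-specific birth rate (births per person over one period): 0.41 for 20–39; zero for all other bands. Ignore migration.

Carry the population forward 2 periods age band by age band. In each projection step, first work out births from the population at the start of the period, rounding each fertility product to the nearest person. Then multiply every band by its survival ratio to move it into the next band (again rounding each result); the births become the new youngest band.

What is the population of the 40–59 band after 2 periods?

— Period 1 —
Births: 3700 * 0.41 = 1517
20–39: 11400 * 0.979 = 11161
40–59: 3700 * 0.953 = 3526
60–79: 11900 * 0.942 = 11210
→ [1517, 11161, 3526, 11210]
— Period 2 —
Births: 11161 * 0.41 = 4576
20–39: 1517 * 0.979 = 1485
40–59: 11161 * 0.953 = 10636
60–79: 3526 * 0.942 = 3321
→ [4576, 1485, 10636, 3321]

10636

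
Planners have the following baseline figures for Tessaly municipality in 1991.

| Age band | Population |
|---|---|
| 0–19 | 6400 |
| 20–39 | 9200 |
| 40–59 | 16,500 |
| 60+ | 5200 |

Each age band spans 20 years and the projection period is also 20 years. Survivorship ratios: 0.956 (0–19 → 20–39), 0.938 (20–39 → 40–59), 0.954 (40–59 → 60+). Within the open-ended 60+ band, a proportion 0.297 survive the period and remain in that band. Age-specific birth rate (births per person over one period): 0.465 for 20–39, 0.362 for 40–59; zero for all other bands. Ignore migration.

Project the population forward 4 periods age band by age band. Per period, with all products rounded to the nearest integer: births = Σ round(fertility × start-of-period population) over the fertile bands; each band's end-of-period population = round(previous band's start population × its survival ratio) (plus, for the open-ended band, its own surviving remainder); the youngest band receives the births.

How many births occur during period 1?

Period 1:
Births: 9200 * 0.465 = 4278  |  16500 * 0.362 = 5973 ⇒ total 10251
20–39: 6400 * 0.956 = 6118
40–59: 9200 * 0.938 = 8630
60+: 16500 * 0.954 + 5200 * 0.297 = 15741 + 1544 = 17285
→ [10251, 6118, 8630, 17285]

10251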